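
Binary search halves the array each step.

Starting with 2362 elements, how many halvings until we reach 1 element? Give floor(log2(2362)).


2362 / 2 = 1181
1181 / 2 = 590
590 / 2 = 295
295 / 2 = 147
147 / 2 = 73
73 / 2 = 36
36 / 2 = 18
18 / 2 = 9
9 / 2 = 4
4 / 2 = 2
2 / 2 = 1
Reached 1 after 11 halvings

11


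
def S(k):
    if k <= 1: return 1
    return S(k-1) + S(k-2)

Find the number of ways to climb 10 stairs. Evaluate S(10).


Building up from base cases:
S(0) = 1
S(1) = 1
S(2) = S(1) + S(0) = 1 + 1 = 2
S(3) = S(2) + S(1) = 2 + 1 = 3
S(4) = S(3) + S(2) = 3 + 2 = 5
S(5) = S(4) + S(3) = 5 + 3 = 8
S(6) = S(5) + S(4) = 8 + 5 = 13
S(7) = S(6) + S(5) = 13 + 8 = 21
S(8) = S(7) + S(6) = 21 + 13 = 34
S(9) = S(8) + S(7) = 34 + 21 = 55
S(10) = S(9) + S(8) = 55 + 34 = 89

89


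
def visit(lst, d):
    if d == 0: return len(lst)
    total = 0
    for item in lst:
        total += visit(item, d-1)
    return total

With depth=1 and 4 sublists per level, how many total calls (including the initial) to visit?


At depth 0 (root): 1 call
At depth 1: each of 1 parents calls visit on 4 children = 4 calls
Total: 1 + 4 = 5

5


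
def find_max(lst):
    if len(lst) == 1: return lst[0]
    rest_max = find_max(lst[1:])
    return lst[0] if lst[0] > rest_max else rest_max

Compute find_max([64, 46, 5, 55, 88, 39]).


find_max([64, 46, 5, 55, 88, 39]): compare 64 with find_max([46, 5, 55, 88, 39])
find_max([46, 5, 55, 88, 39]): compare 46 with find_max([5, 55, 88, 39])
find_max([5, 55, 88, 39]): compare 5 with find_max([55, 88, 39])
find_max([55, 88, 39]): compare 55 with find_max([88, 39])
find_max([88, 39]): compare 88 with find_max([39])
find_max([39]) = 39  (base case)
Compare 88 with 39 -> 88
Compare 55 with 88 -> 88
Compare 5 with 88 -> 88
Compare 46 with 88 -> 88
Compare 64 with 88 -> 88

88


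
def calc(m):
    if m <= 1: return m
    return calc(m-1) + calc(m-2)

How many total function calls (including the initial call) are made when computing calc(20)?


Let C(n) = total calls for calc(n)
C(0) = 1, C(1) = 1
C(2) = 1 + C(1) + C(0) = 1 + 1 + 1 = 3
C(3) = 1 + C(2) + C(1) = 1 + 3 + 1 = 5
C(4) = 1 + C(3) + C(2) = 1 + 5 + 3 = 9
C(5) = 1 + C(4) + C(3) = 1 + 9 + 5 = 15
C(6) = 1 + C(5) + C(4) = 1 + 15 + 9 = 25
C(7) = 1 + C(6) + C(5) = 1 + 25 + 15 = 41
C(8) = 1 + C(7) + C(6) = 1 + 41 + 25 = 67
C(9) = 1 + C(8) + C(7) = 1 + 67 + 41 = 109
C(10) = 1 + C(9) + C(8) = 1 + 109 + 67 = 177
C(11) = 1 + C(10) + C(9) = 1 + 177 + 109 = 287
C(12) = 1 + C(11) + C(10) = 1 + 287 + 177 = 465
C(13) = 1 + C(12) + C(11) = 1 + 465 + 287 = 753
C(14) = 1 + C(13) + C(12) = 1 + 753 + 465 = 1219
C(15) = 1 + C(14) + C(13) = 1 + 1219 + 753 = 1973
C(16) = 1 + C(15) + C(14) = 1 + 1973 + 1219 = 3193
C(17) = 1 + C(16) + C(15) = 1 + 3193 + 1973 = 5167
C(18) = 1 + C(17) + C(16) = 1 + 5167 + 3193 = 8361
C(19) = 1 + C(18) + C(17) = 1 + 8361 + 5167 = 13529
C(20) = 1 + C(19) + C(18) = 1 + 13529 + 8361 = 21891

21891


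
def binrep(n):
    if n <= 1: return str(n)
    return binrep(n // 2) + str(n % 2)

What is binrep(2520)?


binrep(2520) = binrep(1260) + '0'
binrep(1260) = binrep(630) + '0'
binrep(630) = binrep(315) + '0'
binrep(315) = binrep(157) + '1'
binrep(157) = binrep(78) + '1'
binrep(78) = binrep(39) + '0'
binrep(39) = binrep(19) + '1'
binrep(19) = binrep(9) + '1'
binrep(9) = binrep(4) + '1'
binrep(4) = binrep(2) + '0'
binrep(2) = binrep(1) + '0'
binrep(1) = '1'  (base case)
Concatenating: '1' + '0' + '0' + '1' + '1' + '1' + '0' + '1' + '1' + '0' + '0' + '0' = '100111011000'

100111011000


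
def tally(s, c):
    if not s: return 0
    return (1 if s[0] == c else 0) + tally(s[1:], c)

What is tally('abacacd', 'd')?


s[0]='a' != 'd' -> 0
s[0]='b' != 'd' -> 0
s[0]='a' != 'd' -> 0
s[0]='c' != 'd' -> 0
s[0]='a' != 'd' -> 0
s[0]='c' != 'd' -> 0
s[0]='d' == 'd' -> 1
Sum: 0 + 0 + 0 + 0 + 0 + 0 + 1 = 1

1


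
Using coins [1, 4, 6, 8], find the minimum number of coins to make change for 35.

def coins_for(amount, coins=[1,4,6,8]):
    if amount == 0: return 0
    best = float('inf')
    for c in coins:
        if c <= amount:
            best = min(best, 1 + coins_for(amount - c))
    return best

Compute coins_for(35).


Building up with DP:
coins_for(0) = 0
coins_for(1) = min(1+coins_for(0)=1+0=1) = 1
coins_for(2) = min(1+coins_for(1)=1+1=2) = 2
coins_for(3) = min(1+coins_for(2)=1+2=3) = 3
coins_for(4) = min(1+coins_for(3)=1+3=4, 1+coins_for(0)=1+0=1) = 1
coins_for(5) = min(1+coins_for(4)=1+1=2, 1+coins_for(1)=1+1=2) = 2
coins_for(6) = min(1+coins_for(5)=1+2=3, 1+coins_for(2)=1+2=3, 1+coins_for(0)=1+0=1) = 1
coins_for(7) = min(1+coins_for(6)=1+1=2, 1+coins_for(3)=1+3=4, 1+coins_for(1)=1+1=2) = 2
coins_for(8) = min(1+coins_for(7)=1+2=3, 1+coins_for(4)=1+1=2, 1+coins_for(2)=1+2=3, 1+coins_for(0)=1+0=1) = 1
coins_for(9) = min(1+coins_for(8)=1+1=2, 1+coins_for(5)=1+2=3, 1+coins_for(3)=1+3=4, 1+coins_for(1)=1+1=2) = 2
coins_for(10) = min(1+coins_for(9)=1+2=3, 1+coins_for(6)=1+1=2, 1+coins_for(4)=1+1=2, 1+coins_for(2)=1+2=3) = 2
coins_for(11) = min(1+coins_for(10)=1+2=3, 1+coins_for(7)=1+2=3, 1+coins_for(5)=1+2=3, 1+coins_for(3)=1+3=4) = 3
coins_for(12) = min(1+coins_for(11)=1+3=4, 1+coins_for(8)=1+1=2, 1+coins_for(6)=1+1=2, 1+coins_for(4)=1+1=2) = 2
coins_for(13) = min(1+coins_for(12)=1+2=3, 1+coins_for(9)=1+2=3, 1+coins_for(7)=1+2=3, 1+coins_for(5)=1+2=3) = 3
coins_for(14) = min(1+coins_for(13)=1+3=4, 1+coins_for(10)=1+2=3, 1+coins_for(8)=1+1=2, 1+coins_for(6)=1+1=2) = 2
coins_for(15) = min(1+coins_for(14)=1+2=3, 1+coins_for(11)=1+3=4, 1+coins_for(9)=1+2=3, 1+coins_for(7)=1+2=3) = 3
coins_for(16) = min(1+coins_for(15)=1+3=4, 1+coins_for(12)=1+2=3, 1+coins_for(10)=1+2=3, 1+coins_for(8)=1+1=2) = 2
coins_for(17) = min(1+coins_for(16)=1+2=3, 1+coins_for(13)=1+3=4, 1+coins_for(11)=1+3=4, 1+coins_for(9)=1+2=3) = 3
coins_for(18) = min(1+coins_for(17)=1+3=4, 1+coins_for(14)=1+2=3, 1+coins_for(12)=1+2=3, 1+coins_for(10)=1+2=3) = 3
coins_for(19) = min(1+coins_for(18)=1+3=4, 1+coins_for(15)=1+3=4, 1+coins_for(13)=1+3=4, 1+coins_for(11)=1+3=4) = 4
coins_for(20) = min(1+coins_for(19)=1+4=5, 1+coins_for(16)=1+2=3, 1+coins_for(14)=1+2=3, 1+coins_for(12)=1+2=3) = 3
coins_for(21) = min(1+coins_for(20)=1+3=4, 1+coins_for(17)=1+3=4, 1+coins_for(15)=1+3=4, 1+coins_for(13)=1+3=4) = 4
coins_for(22) = min(1+coins_for(21)=1+4=5, 1+coins_for(18)=1+3=4, 1+coins_for(16)=1+2=3, 1+coins_for(14)=1+2=3) = 3
coins_for(23) = min(1+coins_for(22)=1+3=4, 1+coins_for(19)=1+4=5, 1+coins_for(17)=1+3=4, 1+coins_for(15)=1+3=4) = 4
coins_for(24) = min(1+coins_for(23)=1+4=5, 1+coins_for(20)=1+3=4, 1+coins_for(18)=1+3=4, 1+coins_for(16)=1+2=3) = 3
coins_for(25) = min(1+coins_for(24)=1+3=4, 1+coins_for(21)=1+4=5, 1+coins_for(19)=1+4=5, 1+coins_for(17)=1+3=4) = 4
coins_for(26) = min(1+coins_for(25)=1+4=5, 1+coins_for(22)=1+3=4, 1+coins_for(20)=1+3=4, 1+coins_for(18)=1+3=4) = 4
coins_for(27) = min(1+coins_for(26)=1+4=5, 1+coins_for(23)=1+4=5, 1+coins_for(21)=1+4=5, 1+coins_for(19)=1+4=5) = 5
coins_for(28) = min(1+coins_for(27)=1+5=6, 1+coins_for(24)=1+3=4, 1+coins_for(22)=1+3=4, 1+coins_for(20)=1+3=4) = 4
coins_for(29) = min(1+coins_for(28)=1+4=5, 1+coins_for(25)=1+4=5, 1+coins_for(23)=1+4=5, 1+coins_for(21)=1+4=5) = 5
coins_for(30) = min(1+coins_for(29)=1+5=6, 1+coins_for(26)=1+4=5, 1+coins_for(24)=1+3=4, 1+coins_for(22)=1+3=4) = 4
coins_for(31) = min(1+coins_for(30)=1+4=5, 1+coins_for(27)=1+5=6, 1+coins_for(25)=1+4=5, 1+coins_for(23)=1+4=5) = 5
coins_for(32) = min(1+coins_for(31)=1+5=6, 1+coins_for(28)=1+4=5, 1+coins_for(26)=1+4=5, 1+coins_for(24)=1+3=4) = 4
coins_for(33) = min(1+coins_for(32)=1+4=5, 1+coins_for(29)=1+5=6, 1+coins_for(27)=1+5=6, 1+coins_for(25)=1+4=5) = 5
coins_for(34) = min(1+coins_for(33)=1+5=6, 1+coins_for(30)=1+4=5, 1+coins_for(28)=1+4=5, 1+coins_for(26)=1+4=5) = 5
coins_for(35) = min(1+coins_for(34)=1+5=6, 1+coins_for(31)=1+5=6, 1+coins_for(29)=1+5=6, 1+coins_for(27)=1+5=6) = 6

6


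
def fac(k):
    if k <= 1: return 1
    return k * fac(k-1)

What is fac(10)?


fac(10)
= 10 * fac(9)
= 10 * 9 * fac(8)
= 10 * 9 * 8 * fac(7)
= 10 * 9 * 8 * 7 * fac(6)
= 10 * 9 * 8 * 7 * 6 * fac(5)
= 10 * 9 * 8 * 7 * 6 * 5 * fac(4)
= 10 * 9 * 8 * 7 * 6 * 5 * 4 * fac(3)
= 10 * 9 * 8 * 7 * 6 * 5 * 4 * 3 * fac(2)
= 10 * 9 * 8 * 7 * 6 * 5 * 4 * 3 * 2 * fac(1)
= 10 * 9 * 8 * 7 * 6 * 5 * 4 * 3 * 2 * 1
= 3628800

3628800


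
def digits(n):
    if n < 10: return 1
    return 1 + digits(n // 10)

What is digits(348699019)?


digits(348699019) = 1 + digits(34869901)
digits(34869901) = 1 + digits(3486990)
digits(3486990) = 1 + digits(348699)
digits(348699) = 1 + digits(34869)
digits(34869) = 1 + digits(3486)
digits(3486) = 1 + digits(348)
digits(348) = 1 + digits(34)
digits(34) = 1 + digits(3)
digits(3) = 1  (base case: 3 < 10)
Unwinding: 1 + 1 + 1 + 1 + 1 + 1 + 1 + 1 + 1 = 9

9


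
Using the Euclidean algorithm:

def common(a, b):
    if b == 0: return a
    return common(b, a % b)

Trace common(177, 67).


common(177, 67) = common(67, 43)
common(67, 43) = common(43, 24)
common(43, 24) = common(24, 19)
common(24, 19) = common(19, 5)
common(19, 5) = common(5, 4)
common(5, 4) = common(4, 1)
common(4, 1) = common(1, 0)
common(1, 0) = 1  (base case)

1


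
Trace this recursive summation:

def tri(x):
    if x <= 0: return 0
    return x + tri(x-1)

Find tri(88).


tri(88)
= 88 + 87 + 86 + 85 + 84 + 83 + 82 + 81 + 80 + 79 + 78 + 77 + 76 + 75 + 74 + 73 + 72 + 71 + 70 + 69 + 68 + 67 + 66 + 65 + 64 + 63 + 62 + 61 + 60 + 59 + 58 + 57 + 56 + 55 + 54 + 53 + 52 + 51 + 50 + 49 + 48 + 47 + 46 + 45 + 44 + 43 + 42 + 41 + 40 + 39 + 38 + 37 + 36 + 35 + 34 + 33 + 32 + 31 + 30 + 29 + 28 + 27 + 26 + 25 + 24 + 23 + 22 + 21 + 20 + 19 + 18 + 17 + 16 + 15 + 14 + 13 + 12 + 11 + 10 + 9 + 8 + 7 + 6 + 5 + 4 + 3 + 2 + 1 + tri(0)
= 88 + 87 + 86 + 85 + 84 + 83 + 82 + 81 + 80 + 79 + 78 + 77 + 76 + 75 + 74 + 73 + 72 + 71 + 70 + 69 + 68 + 67 + 66 + 65 + 64 + 63 + 62 + 61 + 60 + 59 + 58 + 57 + 56 + 55 + 54 + 53 + 52 + 51 + 50 + 49 + 48 + 47 + 46 + 45 + 44 + 43 + 42 + 41 + 40 + 39 + 38 + 37 + 36 + 35 + 34 + 33 + 32 + 31 + 30 + 29 + 28 + 27 + 26 + 25 + 24 + 23 + 22 + 21 + 20 + 19 + 18 + 17 + 16 + 15 + 14 + 13 + 12 + 11 + 10 + 9 + 8 + 7 + 6 + 5 + 4 + 3 + 2 + 1 + 0
= 3916

3916


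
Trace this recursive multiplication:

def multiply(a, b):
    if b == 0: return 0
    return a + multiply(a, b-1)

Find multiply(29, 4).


multiply(29, 4) = 29 + multiply(29, 3)
multiply(29, 3) = 29 + multiply(29, 2)
multiply(29, 2) = 29 + multiply(29, 1)
multiply(29, 1) = 29 + multiply(29, 0)
multiply(29, 0) = 0  (base case)
Total: 29 + 29 + 29 + 29 + 0 = 116

116


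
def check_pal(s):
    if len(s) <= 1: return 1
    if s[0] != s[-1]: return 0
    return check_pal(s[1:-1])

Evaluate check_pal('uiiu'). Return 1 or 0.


check_pal('uiiu'): s[0]='u' == s[-1]='u' -> check check_pal('ii')
check_pal('ii'): s[0]='i' == s[-1]='i' -> check check_pal('')
check_pal(''): len <= 1 -> return 1  (base case)
Result: 1 (palindrome)

1


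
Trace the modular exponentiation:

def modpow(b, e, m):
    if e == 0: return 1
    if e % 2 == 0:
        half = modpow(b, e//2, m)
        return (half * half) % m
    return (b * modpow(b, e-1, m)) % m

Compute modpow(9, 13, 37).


modpow(9, 13, 37): e is odd, compute modpow(9, 12, 37)
  modpow(9, 12, 37): e is even, compute modpow(9, 6, 37)
    modpow(9, 6, 37): e is even, compute modpow(9, 3, 37)
      modpow(9, 3, 37): e is odd, compute modpow(9, 2, 37)
        modpow(9, 2, 37): e is even, compute modpow(9, 1, 37)
          modpow(9, 1, 37): e is odd, compute modpow(9, 0, 37)
          modpow(9, 0, 37) = 1
          (9 * 1) % 37 = 9
        half=9, (9*9) % 37 = 7
      (9 * 7) % 37 = 26
    half=26, (26*26) % 37 = 10
  half=10, (10*10) % 37 = 26
(9 * 26) % 37 = 12

12


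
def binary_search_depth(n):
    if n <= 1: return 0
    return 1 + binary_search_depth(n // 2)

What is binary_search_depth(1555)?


1555 / 2 = 777
777 / 2 = 388
388 / 2 = 194
194 / 2 = 97
97 / 2 = 48
48 / 2 = 24
24 / 2 = 12
12 / 2 = 6
6 / 2 = 3
3 / 2 = 1
Reached 1 after 10 halvings

10


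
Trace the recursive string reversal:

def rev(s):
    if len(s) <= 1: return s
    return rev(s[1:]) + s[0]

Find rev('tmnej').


rev('tmnej') = rev('mnej') + 't'
rev('mnej') = rev('nej') + 'm'
rev('nej') = rev('ej') + 'n'
rev('ej') = rev('j') + 'e'
rev('j') = 'j'  (base case)
Concatenating: 'j' + 'e' + 'n' + 'm' + 't' = 'jenmt'

jenmt


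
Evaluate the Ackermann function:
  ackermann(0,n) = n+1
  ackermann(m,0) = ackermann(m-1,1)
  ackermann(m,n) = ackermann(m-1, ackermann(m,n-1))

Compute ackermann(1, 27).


ackermann(1, 27) = ackermann(0, ackermann(1, 26))
  ackermann(1, 26) = ackermann(0, ackermann(1, 25))
    ackermann(1, 25) = ackermann(0, ackermann(1, 24))
      ackermann(1, 24) = ackermann(0, ackermann(1, 23))
        ackermann(1, 23) = ackermann(0, ackermann(1, 22))
          ackermann(1, 22) = ackermann(0, ackermann(1, 21))
          ackermann(1, 21) = ackermann(0, ackermann(1, 20))
          ackermann(1, 20) = ackermann(0, ackermann(1, 19))
          ackermann(1, 19) = ackermann(0, ackermann(1, 18))
          ackermann(1, 18) = ackermann(0, ackermann(1, 17))
          ackermann(1, 17) = ackermann(0, ackermann(1, 16))
          ackermann(1, 16) = ackermann(0, ackermann(1, 15))
          ackermann(1, 15) = ackermann(0, ackermann(1, 14))
          ackermann(1, 14) = ackermann(0, ackermann(1, 13))
          ackermann(1, 13) = ackermann(0, ackermann(1, 12))
          ackermann(1, 12) = ackermann(0, ackermann(1, 11))
          ackermann(1, 11) = ackermann(0, ackermann(1, 10))
          ackermann(1, 10) = ackermann(0, ackermann(1, 9))
          ackermann(1, 9) = ackermann(0, ackermann(1, 8))
          ackermann(1, 8) = ackermann(0, ackermann(1, 7))
          ackermann(1, 7) = ackermann(0, ackermann(1, 6))
          ackermann(1, 6) = ackermann(0, ackermann(1, 5))
          ackermann(1, 5) = ackermann(0, ackermann(1, 4))
          ackermann(1, 4) = ackermann(0, ackermann(1, 3))
          ackermann(1, 3) = ackermann(0, ackermann(1, 2))
... (trace truncated)
Result: ackermann(1, 27) = 29

29


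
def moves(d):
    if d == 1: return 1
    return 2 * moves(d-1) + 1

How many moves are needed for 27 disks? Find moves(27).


moves(27) = 2 * moves(26) + 1
moves(26) = 2 * moves(25) + 1
moves(25) = 2 * moves(24) + 1
moves(24) = 2 * moves(23) + 1
moves(23) = 2 * moves(22) + 1
moves(22) = 2 * moves(21) + 1
moves(21) = 2 * moves(20) + 1
moves(20) = 2 * moves(19) + 1
moves(19) = 2 * moves(18) + 1
moves(18) = 2 * moves(17) + 1
moves(17) = 2 * moves(16) + 1
moves(16) = 2 * moves(15) + 1
moves(15) = 2 * moves(14) + 1
moves(14) = 2 * moves(13) + 1
moves(13) = 2 * moves(12) + 1
moves(12) = 2 * moves(11) + 1
moves(11) = 2 * moves(10) + 1
moves(10) = 2 * moves(9) + 1
moves(9) = 2 * moves(8) + 1
moves(8) = 2 * moves(7) + 1
moves(7) = 2 * moves(6) + 1
moves(6) = 2 * moves(5) + 1
moves(5) = 2 * moves(4) + 1
moves(4) = 2 * moves(3) + 1
moves(3) = 2 * moves(2) + 1
moves(2) = 2 * moves(1) + 1
moves(1) = 1  (base case)
moves(2) = 2 * 1 + 1 = 3
moves(3) = 2 * 3 + 1 = 7
moves(4) = 2 * 7 + 1 = 15
moves(5) = 2 * 15 + 1 = 31
moves(6) = 2 * 31 + 1 = 63
moves(7) = 2 * 63 + 1 = 127
moves(8) = 2 * 127 + 1 = 255
moves(9) = 2 * 255 + 1 = 511
moves(10) = 2 * 511 + 1 = 1023
moves(11) = 2 * 1023 + 1 = 2047
moves(12) = 2 * 2047 + 1 = 4095
moves(13) = 2 * 4095 + 1 = 8191
moves(14) = 2 * 8191 + 1 = 16383
moves(15) = 2 * 16383 + 1 = 32767
moves(16) = 2 * 32767 + 1 = 65535
moves(17) = 2 * 65535 + 1 = 131071
moves(18) = 2 * 131071 + 1 = 262143
moves(19) = 2 * 262143 + 1 = 524287
moves(20) = 2 * 524287 + 1 = 1048575
moves(21) = 2 * 1048575 + 1 = 2097151
moves(22) = 2 * 2097151 + 1 = 4194303
moves(23) = 2 * 4194303 + 1 = 8388607
moves(24) = 2 * 8388607 + 1 = 16777215
moves(25) = 2 * 16777215 + 1 = 33554431
moves(26) = 2 * 33554431 + 1 = 67108863
moves(27) = 2 * 67108863 + 1 = 134217727

134217727


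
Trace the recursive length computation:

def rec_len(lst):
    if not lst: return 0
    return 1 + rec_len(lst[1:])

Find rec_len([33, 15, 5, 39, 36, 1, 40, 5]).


rec_len([33, 15, 5, 39, 36, 1, 40, 5]) = 1 + rec_len([15, 5, 39, 36, 1, 40, 5])
rec_len([15, 5, 39, 36, 1, 40, 5]) = 1 + rec_len([5, 39, 36, 1, 40, 5])
rec_len([5, 39, 36, 1, 40, 5]) = 1 + rec_len([39, 36, 1, 40, 5])
rec_len([39, 36, 1, 40, 5]) = 1 + rec_len([36, 1, 40, 5])
rec_len([36, 1, 40, 5]) = 1 + rec_len([1, 40, 5])
rec_len([1, 40, 5]) = 1 + rec_len([40, 5])
rec_len([40, 5]) = 1 + rec_len([5])
rec_len([5]) = 1 + rec_len([])
rec_len([]) = 0  (base case)
Unwinding: 1 + 1 + 1 + 1 + 1 + 1 + 1 + 1 + 0 = 8

8


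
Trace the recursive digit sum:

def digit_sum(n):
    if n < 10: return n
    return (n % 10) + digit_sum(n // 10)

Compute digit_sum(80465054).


digit_sum(80465054) = 4 + digit_sum(8046505)
digit_sum(8046505) = 5 + digit_sum(804650)
digit_sum(804650) = 0 + digit_sum(80465)
digit_sum(80465) = 5 + digit_sum(8046)
digit_sum(8046) = 6 + digit_sum(804)
digit_sum(804) = 4 + digit_sum(80)
digit_sum(80) = 0 + digit_sum(8)
digit_sum(8) = 8  (base case)
Total: 4 + 5 + 0 + 5 + 6 + 4 + 0 + 8 = 32

32


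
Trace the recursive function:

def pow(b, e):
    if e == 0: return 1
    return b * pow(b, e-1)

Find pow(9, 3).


pow(9, 3)
= 9 * pow(9, 2)
= 9 * 9 * pow(9, 1)
= 9 * 9 * 9 * pow(9, 0)
= 9 * 9 * 9 * 1
= 729

729


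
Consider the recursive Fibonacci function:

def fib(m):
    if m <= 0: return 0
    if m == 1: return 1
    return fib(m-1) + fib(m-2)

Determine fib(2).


Computing fib(2) bottom-up:
fib(0) = 0
fib(1) = 1
fib(2) = fib(1) + fib(0) = 1 + 0 = 1

1


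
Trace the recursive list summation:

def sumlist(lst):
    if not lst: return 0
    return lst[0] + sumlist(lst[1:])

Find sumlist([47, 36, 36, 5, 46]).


sumlist([47, 36, 36, 5, 46]) = 47 + sumlist([36, 36, 5, 46])
sumlist([36, 36, 5, 46]) = 36 + sumlist([36, 5, 46])
sumlist([36, 5, 46]) = 36 + sumlist([5, 46])
sumlist([5, 46]) = 5 + sumlist([46])
sumlist([46]) = 46 + sumlist([])
sumlist([]) = 0  (base case)
Total: 47 + 36 + 36 + 5 + 46 + 0 = 170

170


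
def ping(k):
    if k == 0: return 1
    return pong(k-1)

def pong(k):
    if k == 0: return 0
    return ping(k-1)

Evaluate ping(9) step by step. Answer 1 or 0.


ping(9) = pong(8)
pong(8) = ping(7)
ping(7) = pong(6)
pong(6) = ping(5)
ping(5) = pong(4)
pong(4) = ping(3)
ping(3) = pong(2)
pong(2) = ping(1)
ping(1) = pong(0)
pong(0) = 0  (base case)
Result: 0

0


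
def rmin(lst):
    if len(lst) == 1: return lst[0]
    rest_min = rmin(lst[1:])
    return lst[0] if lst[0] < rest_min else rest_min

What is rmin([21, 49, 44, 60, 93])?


rmin([21, 49, 44, 60, 93]): compare 21 with rmin([49, 44, 60, 93])
rmin([49, 44, 60, 93]): compare 49 with rmin([44, 60, 93])
rmin([44, 60, 93]): compare 44 with rmin([60, 93])
rmin([60, 93]): compare 60 with rmin([93])
rmin([93]) = 93  (base case)
Compare 60 with 93 -> 60
Compare 44 with 60 -> 44
Compare 49 with 44 -> 44
Compare 21 with 44 -> 21

21


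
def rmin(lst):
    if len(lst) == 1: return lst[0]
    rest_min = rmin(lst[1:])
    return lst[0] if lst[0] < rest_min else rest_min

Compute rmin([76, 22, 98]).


rmin([76, 22, 98]): compare 76 with rmin([22, 98])
rmin([22, 98]): compare 22 with rmin([98])
rmin([98]) = 98  (base case)
Compare 22 with 98 -> 22
Compare 76 with 22 -> 22

22


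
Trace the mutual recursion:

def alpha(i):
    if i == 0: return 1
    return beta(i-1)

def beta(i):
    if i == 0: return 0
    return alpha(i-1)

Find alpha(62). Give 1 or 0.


alpha(62) = beta(61)
beta(61) = alpha(60)
alpha(60) = beta(59)
beta(59) = alpha(58)
alpha(58) = beta(57)
beta(57) = alpha(56)
alpha(56) = beta(55)
beta(55) = alpha(54)
alpha(54) = beta(53)
beta(53) = alpha(52)
alpha(52) = beta(51)
beta(51) = alpha(50)
alpha(50) = beta(49)
beta(49) = alpha(48)
alpha(48) = beta(47)
beta(47) = alpha(46)
alpha(46) = beta(45)
beta(45) = alpha(44)
alpha(44) = beta(43)
beta(43) = alpha(42)
alpha(42) = beta(41)
beta(41) = alpha(40)
alpha(40) = beta(39)
beta(39) = alpha(38)
alpha(38) = beta(37)
beta(37) = alpha(36)
alpha(36) = beta(35)
beta(35) = alpha(34)
alpha(34) = beta(33)
beta(33) = alpha(32)
alpha(32) = beta(31)
beta(31) = alpha(30)
alpha(30) = beta(29)
beta(29) = alpha(28)
alpha(28) = beta(27)
beta(27) = alpha(26)
alpha(26) = beta(25)
beta(25) = alpha(24)
alpha(24) = beta(23)
beta(23) = alpha(22)
alpha(22) = beta(21)
beta(21) = alpha(20)
alpha(20) = beta(19)
beta(19) = alpha(18)
alpha(18) = beta(17)
beta(17) = alpha(16)
alpha(16) = beta(15)
beta(15) = alpha(14)
alpha(14) = beta(13)
beta(13) = alpha(12)
alpha(12) = beta(11)
beta(11) = alpha(10)
alpha(10) = beta(9)
beta(9) = alpha(8)
alpha(8) = beta(7)
beta(7) = alpha(6)
alpha(6) = beta(5)
beta(5) = alpha(4)
alpha(4) = beta(3)
beta(3) = alpha(2)
alpha(2) = beta(1)
beta(1) = alpha(0)
alpha(0) = 1  (base case)
Result: 1

1


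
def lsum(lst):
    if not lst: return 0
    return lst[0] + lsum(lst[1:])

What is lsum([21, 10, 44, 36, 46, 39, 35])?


lsum([21, 10, 44, 36, 46, 39, 35]) = 21 + lsum([10, 44, 36, 46, 39, 35])
lsum([10, 44, 36, 46, 39, 35]) = 10 + lsum([44, 36, 46, 39, 35])
lsum([44, 36, 46, 39, 35]) = 44 + lsum([36, 46, 39, 35])
lsum([36, 46, 39, 35]) = 36 + lsum([46, 39, 35])
lsum([46, 39, 35]) = 46 + lsum([39, 35])
lsum([39, 35]) = 39 + lsum([35])
lsum([35]) = 35 + lsum([])
lsum([]) = 0  (base case)
Total: 21 + 10 + 44 + 36 + 46 + 39 + 35 + 0 = 231

231


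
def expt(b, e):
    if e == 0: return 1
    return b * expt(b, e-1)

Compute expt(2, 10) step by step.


expt(2, 10)
= 2 * expt(2, 9)
= 2 * 2 * expt(2, 8)
= 2 * 2 * 2 * expt(2, 7)
= 2 * 2 * 2 * 2 * expt(2, 6)
= 2 * 2 * 2 * 2 * 2 * expt(2, 5)
= 2 * 2 * 2 * 2 * 2 * 2 * expt(2, 4)
= 2 * 2 * 2 * 2 * 2 * 2 * 2 * expt(2, 3)
= 2 * 2 * 2 * 2 * 2 * 2 * 2 * 2 * expt(2, 2)
= 2 * 2 * 2 * 2 * 2 * 2 * 2 * 2 * 2 * expt(2, 1)
= 2 * 2 * 2 * 2 * 2 * 2 * 2 * 2 * 2 * 2 * expt(2, 0)
= 2 * 2 * 2 * 2 * 2 * 2 * 2 * 2 * 2 * 2 * 1
= 1024

1024


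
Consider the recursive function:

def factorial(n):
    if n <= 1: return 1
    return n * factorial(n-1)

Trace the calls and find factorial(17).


factorial(17)
= 17 * factorial(16)
= 17 * 16 * factorial(15)
= 17 * 16 * 15 * factorial(14)
= 17 * 16 * 15 * 14 * factorial(13)
= 17 * 16 * 15 * 14 * 13 * factorial(12)
= 17 * 16 * 15 * 14 * 13 * 12 * factorial(11)
= 17 * 16 * 15 * 14 * 13 * 12 * 11 * factorial(10)
= 17 * 16 * 15 * 14 * 13 * 12 * 11 * 10 * factorial(9)
= 17 * 16 * 15 * 14 * 13 * 12 * 11 * 10 * 9 * factorial(8)
= 17 * 16 * 15 * 14 * 13 * 12 * 11 * 10 * 9 * 8 * factorial(7)
= 17 * 16 * 15 * 14 * 13 * 12 * 11 * 10 * 9 * 8 * 7 * factorial(6)
= 17 * 16 * 15 * 14 * 13 * 12 * 11 * 10 * 9 * 8 * 7 * 6 * factorial(5)
= 17 * 16 * 15 * 14 * 13 * 12 * 11 * 10 * 9 * 8 * 7 * 6 * 5 * factorial(4)
= 17 * 16 * 15 * 14 * 13 * 12 * 11 * 10 * 9 * 8 * 7 * 6 * 5 * 4 * factorial(3)
= 17 * 16 * 15 * 14 * 13 * 12 * 11 * 10 * 9 * 8 * 7 * 6 * 5 * 4 * 3 * factorial(2)
= 17 * 16 * 15 * 14 * 13 * 12 * 11 * 10 * 9 * 8 * 7 * 6 * 5 * 4 * 3 * 2 * factorial(1)
= 17 * 16 * 15 * 14 * 13 * 12 * 11 * 10 * 9 * 8 * 7 * 6 * 5 * 4 * 3 * 2 * 1
= 355687428096000

355687428096000


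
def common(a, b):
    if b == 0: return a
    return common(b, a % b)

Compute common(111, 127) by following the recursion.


common(111, 127) = common(127, 111)
common(127, 111) = common(111, 16)
common(111, 16) = common(16, 15)
common(16, 15) = common(15, 1)
common(15, 1) = common(1, 0)
common(1, 0) = 1  (base case)

1


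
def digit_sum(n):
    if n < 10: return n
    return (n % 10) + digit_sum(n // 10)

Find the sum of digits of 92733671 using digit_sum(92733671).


digit_sum(92733671) = 1 + digit_sum(9273367)
digit_sum(9273367) = 7 + digit_sum(927336)
digit_sum(927336) = 6 + digit_sum(92733)
digit_sum(92733) = 3 + digit_sum(9273)
digit_sum(9273) = 3 + digit_sum(927)
digit_sum(927) = 7 + digit_sum(92)
digit_sum(92) = 2 + digit_sum(9)
digit_sum(9) = 9  (base case)
Total: 1 + 7 + 6 + 3 + 3 + 7 + 2 + 9 = 38

38


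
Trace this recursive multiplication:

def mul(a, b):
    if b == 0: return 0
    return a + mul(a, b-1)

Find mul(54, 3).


mul(54, 3) = 54 + mul(54, 2)
mul(54, 2) = 54 + mul(54, 1)
mul(54, 1) = 54 + mul(54, 0)
mul(54, 0) = 0  (base case)
Total: 54 + 54 + 54 + 0 = 162

162


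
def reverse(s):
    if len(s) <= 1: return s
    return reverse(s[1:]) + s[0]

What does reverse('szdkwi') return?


reverse('szdkwi') = reverse('zdkwi') + 's'
reverse('zdkwi') = reverse('dkwi') + 'z'
reverse('dkwi') = reverse('kwi') + 'd'
reverse('kwi') = reverse('wi') + 'k'
reverse('wi') = reverse('i') + 'w'
reverse('i') = 'i'  (base case)
Concatenating: 'i' + 'w' + 'k' + 'd' + 'z' + 's' = 'iwkdzs'

iwkdzs


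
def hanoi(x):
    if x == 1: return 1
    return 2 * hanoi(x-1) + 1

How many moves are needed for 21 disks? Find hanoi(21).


hanoi(21) = 2 * hanoi(20) + 1
hanoi(20) = 2 * hanoi(19) + 1
hanoi(19) = 2 * hanoi(18) + 1
hanoi(18) = 2 * hanoi(17) + 1
hanoi(17) = 2 * hanoi(16) + 1
hanoi(16) = 2 * hanoi(15) + 1
hanoi(15) = 2 * hanoi(14) + 1
hanoi(14) = 2 * hanoi(13) + 1
hanoi(13) = 2 * hanoi(12) + 1
hanoi(12) = 2 * hanoi(11) + 1
hanoi(11) = 2 * hanoi(10) + 1
hanoi(10) = 2 * hanoi(9) + 1
hanoi(9) = 2 * hanoi(8) + 1
hanoi(8) = 2 * hanoi(7) + 1
hanoi(7) = 2 * hanoi(6) + 1
hanoi(6) = 2 * hanoi(5) + 1
hanoi(5) = 2 * hanoi(4) + 1
hanoi(4) = 2 * hanoi(3) + 1
hanoi(3) = 2 * hanoi(2) + 1
hanoi(2) = 2 * hanoi(1) + 1
hanoi(1) = 1  (base case)
hanoi(2) = 2 * 1 + 1 = 3
hanoi(3) = 2 * 3 + 1 = 7
hanoi(4) = 2 * 7 + 1 = 15
hanoi(5) = 2 * 15 + 1 = 31
hanoi(6) = 2 * 31 + 1 = 63
hanoi(7) = 2 * 63 + 1 = 127
hanoi(8) = 2 * 127 + 1 = 255
hanoi(9) = 2 * 255 + 1 = 511
hanoi(10) = 2 * 511 + 1 = 1023
hanoi(11) = 2 * 1023 + 1 = 2047
hanoi(12) = 2 * 2047 + 1 = 4095
hanoi(13) = 2 * 4095 + 1 = 8191
hanoi(14) = 2 * 8191 + 1 = 16383
hanoi(15) = 2 * 16383 + 1 = 32767
hanoi(16) = 2 * 32767 + 1 = 65535
hanoi(17) = 2 * 65535 + 1 = 131071
hanoi(18) = 2 * 131071 + 1 = 262143
hanoi(19) = 2 * 262143 + 1 = 524287
hanoi(20) = 2 * 524287 + 1 = 1048575
hanoi(21) = 2 * 1048575 + 1 = 2097151

2097151


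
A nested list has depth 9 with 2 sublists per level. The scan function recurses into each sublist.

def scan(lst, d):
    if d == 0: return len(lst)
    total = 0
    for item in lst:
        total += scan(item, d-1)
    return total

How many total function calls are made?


At depth 0 (root): 1 call
At depth 1: each of 1 parents calls scan on 2 children = 2 calls
At depth 2: each of 2 parents calls scan on 2 children = 4 calls
At depth 3: each of 4 parents calls scan on 2 children = 8 calls
At depth 4: each of 8 parents calls scan on 2 children = 16 calls
At depth 5: each of 16 parents calls scan on 2 children = 32 calls
At depth 6: each of 32 parents calls scan on 2 children = 64 calls
At depth 7: each of 64 parents calls scan on 2 children = 128 calls
At depth 8: each of 128 parents calls scan on 2 children = 256 calls
At depth 9: each of 256 parents calls scan on 2 children = 512 calls
Total: 1 + 2 + 4 + 8 + 16 + 32 + 64 + 128 + 256 + 512 = 1023

1023


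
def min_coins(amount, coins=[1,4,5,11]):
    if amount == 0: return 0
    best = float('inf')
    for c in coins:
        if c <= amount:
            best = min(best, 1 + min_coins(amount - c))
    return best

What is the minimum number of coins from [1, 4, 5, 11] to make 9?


Building up with DP:
min_coins(0) = 0
min_coins(1) = min(1+min_coins(0)=1+0=1) = 1
min_coins(2) = min(1+min_coins(1)=1+1=2) = 2
min_coins(3) = min(1+min_coins(2)=1+2=3) = 3
min_coins(4) = min(1+min_coins(3)=1+3=4, 1+min_coins(0)=1+0=1) = 1
min_coins(5) = min(1+min_coins(4)=1+1=2, 1+min_coins(1)=1+1=2, 1+min_coins(0)=1+0=1) = 1
min_coins(6) = min(1+min_coins(5)=1+1=2, 1+min_coins(2)=1+2=3, 1+min_coins(1)=1+1=2) = 2
min_coins(7) = min(1+min_coins(6)=1+2=3, 1+min_coins(3)=1+3=4, 1+min_coins(2)=1+2=3) = 3
min_coins(8) = min(1+min_coins(7)=1+3=4, 1+min_coins(4)=1+1=2, 1+min_coins(3)=1+3=4) = 2
min_coins(9) = min(1+min_coins(8)=1+2=3, 1+min_coins(5)=1+1=2, 1+min_coins(4)=1+1=2) = 2

2


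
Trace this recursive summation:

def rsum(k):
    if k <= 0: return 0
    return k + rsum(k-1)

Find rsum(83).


rsum(83)
= 83 + 82 + 81 + 80 + 79 + 78 + 77 + 76 + 75 + 74 + 73 + 72 + 71 + 70 + 69 + 68 + 67 + 66 + 65 + 64 + 63 + 62 + 61 + 60 + 59 + 58 + 57 + 56 + 55 + 54 + 53 + 52 + 51 + 50 + 49 + 48 + 47 + 46 + 45 + 44 + 43 + 42 + 41 + 40 + 39 + 38 + 37 + 36 + 35 + 34 + 33 + 32 + 31 + 30 + 29 + 28 + 27 + 26 + 25 + 24 + 23 + 22 + 21 + 20 + 19 + 18 + 17 + 16 + 15 + 14 + 13 + 12 + 11 + 10 + 9 + 8 + 7 + 6 + 5 + 4 + 3 + 2 + 1 + rsum(0)
= 83 + 82 + 81 + 80 + 79 + 78 + 77 + 76 + 75 + 74 + 73 + 72 + 71 + 70 + 69 + 68 + 67 + 66 + 65 + 64 + 63 + 62 + 61 + 60 + 59 + 58 + 57 + 56 + 55 + 54 + 53 + 52 + 51 + 50 + 49 + 48 + 47 + 46 + 45 + 44 + 43 + 42 + 41 + 40 + 39 + 38 + 37 + 36 + 35 + 34 + 33 + 32 + 31 + 30 + 29 + 28 + 27 + 26 + 25 + 24 + 23 + 22 + 21 + 20 + 19 + 18 + 17 + 16 + 15 + 14 + 13 + 12 + 11 + 10 + 9 + 8 + 7 + 6 + 5 + 4 + 3 + 2 + 1 + 0
= 3486

3486


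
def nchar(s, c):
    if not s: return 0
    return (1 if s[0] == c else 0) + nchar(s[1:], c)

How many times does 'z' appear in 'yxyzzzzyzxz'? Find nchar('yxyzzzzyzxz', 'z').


s[0]='y' != 'z' -> 0
s[0]='x' != 'z' -> 0
s[0]='y' != 'z' -> 0
s[0]='z' == 'z' -> 1
s[0]='z' == 'z' -> 1
s[0]='z' == 'z' -> 1
s[0]='z' == 'z' -> 1
s[0]='y' != 'z' -> 0
s[0]='z' == 'z' -> 1
s[0]='x' != 'z' -> 0
s[0]='z' == 'z' -> 1
Sum: 0 + 0 + 0 + 1 + 1 + 1 + 1 + 0 + 1 + 0 + 1 = 6

6


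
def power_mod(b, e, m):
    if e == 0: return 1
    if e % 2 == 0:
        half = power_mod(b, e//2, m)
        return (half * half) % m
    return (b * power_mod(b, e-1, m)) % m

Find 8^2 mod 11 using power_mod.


power_mod(8, 2, 11): e is even, compute power_mod(8, 1, 11)
  power_mod(8, 1, 11): e is odd, compute power_mod(8, 0, 11)
    power_mod(8, 0, 11) = 1
  (8 * 1) % 11 = 8
half=8, (8*8) % 11 = 9

9


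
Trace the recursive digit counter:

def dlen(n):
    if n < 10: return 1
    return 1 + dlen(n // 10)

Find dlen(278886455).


dlen(278886455) = 1 + dlen(27888645)
dlen(27888645) = 1 + dlen(2788864)
dlen(2788864) = 1 + dlen(278886)
dlen(278886) = 1 + dlen(27888)
dlen(27888) = 1 + dlen(2788)
dlen(2788) = 1 + dlen(278)
dlen(278) = 1 + dlen(27)
dlen(27) = 1 + dlen(2)
dlen(2) = 1  (base case: 2 < 10)
Unwinding: 1 + 1 + 1 + 1 + 1 + 1 + 1 + 1 + 1 = 9

9


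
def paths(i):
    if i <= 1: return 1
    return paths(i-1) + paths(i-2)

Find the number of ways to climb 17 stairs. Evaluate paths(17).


Building up from base cases:
paths(0) = 1
paths(1) = 1
paths(2) = paths(1) + paths(0) = 1 + 1 = 2
paths(3) = paths(2) + paths(1) = 2 + 1 = 3
paths(4) = paths(3) + paths(2) = 3 + 2 = 5
paths(5) = paths(4) + paths(3) = 5 + 3 = 8
paths(6) = paths(5) + paths(4) = 8 + 5 = 13
paths(7) = paths(6) + paths(5) = 13 + 8 = 21
paths(8) = paths(7) + paths(6) = 21 + 13 = 34
paths(9) = paths(8) + paths(7) = 34 + 21 = 55
paths(10) = paths(9) + paths(8) = 55 + 34 = 89
paths(11) = paths(10) + paths(9) = 89 + 55 = 144
paths(12) = paths(11) + paths(10) = 144 + 89 = 233
paths(13) = paths(12) + paths(11) = 233 + 144 = 377
paths(14) = paths(13) + paths(12) = 377 + 233 = 610
paths(15) = paths(14) + paths(13) = 610 + 377 = 987
paths(16) = paths(15) + paths(14) = 987 + 610 = 1597
paths(17) = paths(16) + paths(15) = 1597 + 987 = 2584

2584


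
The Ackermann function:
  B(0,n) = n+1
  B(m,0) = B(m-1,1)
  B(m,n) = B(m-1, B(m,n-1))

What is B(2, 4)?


B(2, 4) = B(1, B(2, 3))
  B(2, 3) = B(1, B(2, 2))
    B(2, 2) = B(1, B(2, 1))
      B(2, 1) = B(1, B(2, 0))
        B(2, 0) = B(1, 1)
          B(1, 1) = B(0, B(1, 0))
          B(1, 0) = B(0, 1)
          B(0, 1) = 2
            = B(0, 2)
          B(0, 2) = 3
        = B(1, 3)
        B(1, 3) = B(0, B(1, 2))
          B(1, 2) = B(0, B(1, 1))
          B(1, 1) = B(0, B(1, 0))
          B(1, 0) = B(0, 1)
          B(0, 1) = 2
            = B(0, 2)
          B(0, 2) = 3
            = B(0, 3)
          B(0, 3) = 4
          = B(0, 4)
          B(0, 4) = 5
      = B(1, 5)
      B(1, 5) = B(0, B(1, 4))
        B(1, 4) = B(0, B(1, 3))
... (trace truncated)
Result: B(2, 4) = 11

11


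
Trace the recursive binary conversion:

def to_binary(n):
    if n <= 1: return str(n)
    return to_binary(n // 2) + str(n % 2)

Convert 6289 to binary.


to_binary(6289) = to_binary(3144) + '1'
to_binary(3144) = to_binary(1572) + '0'
to_binary(1572) = to_binary(786) + '0'
to_binary(786) = to_binary(393) + '0'
to_binary(393) = to_binary(196) + '1'
to_binary(196) = to_binary(98) + '0'
to_binary(98) = to_binary(49) + '0'
to_binary(49) = to_binary(24) + '1'
to_binary(24) = to_binary(12) + '0'
to_binary(12) = to_binary(6) + '0'
to_binary(6) = to_binary(3) + '0'
to_binary(3) = to_binary(1) + '1'
to_binary(1) = '1'  (base case)
Concatenating: '1' + '1' + '0' + '0' + '0' + '1' + '0' + '0' + '1' + '0' + '0' + '0' + '1' = '1100010010001'

1100010010001


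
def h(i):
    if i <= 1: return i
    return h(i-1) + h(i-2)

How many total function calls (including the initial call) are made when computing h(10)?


Let C(n) = total calls for h(n)
C(0) = 1, C(1) = 1
C(2) = 1 + C(1) + C(0) = 1 + 1 + 1 = 3
C(3) = 1 + C(2) + C(1) = 1 + 3 + 1 = 5
C(4) = 1 + C(3) + C(2) = 1 + 5 + 3 = 9
C(5) = 1 + C(4) + C(3) = 1 + 9 + 5 = 15
C(6) = 1 + C(5) + C(4) = 1 + 15 + 9 = 25
C(7) = 1 + C(6) + C(5) = 1 + 25 + 15 = 41
C(8) = 1 + C(7) + C(6) = 1 + 41 + 25 = 67
C(9) = 1 + C(8) + C(7) = 1 + 67 + 41 = 109
C(10) = 1 + C(9) + C(8) = 1 + 109 + 67 = 177

177


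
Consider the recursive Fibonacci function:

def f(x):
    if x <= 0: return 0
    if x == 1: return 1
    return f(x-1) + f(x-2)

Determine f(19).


Computing f(19) bottom-up:
f(0) = 0
f(1) = 1
f(2) = f(1) + f(0) = 1 + 0 = 1
f(3) = f(2) + f(1) = 1 + 1 = 2
f(4) = f(3) + f(2) = 2 + 1 = 3
f(5) = f(4) + f(3) = 3 + 2 = 5
f(6) = f(5) + f(4) = 5 + 3 = 8
f(7) = f(6) + f(5) = 8 + 5 = 13
f(8) = f(7) + f(6) = 13 + 8 = 21
f(9) = f(8) + f(7) = 21 + 13 = 34
f(10) = f(9) + f(8) = 34 + 21 = 55
f(11) = f(10) + f(9) = 55 + 34 = 89
f(12) = f(11) + f(10) = 89 + 55 = 144
f(13) = f(12) + f(11) = 144 + 89 = 233
f(14) = f(13) + f(12) = 233 + 144 = 377
f(15) = f(14) + f(13) = 377 + 233 = 610
f(16) = f(15) + f(14) = 610 + 377 = 987
f(17) = f(16) + f(15) = 987 + 610 = 1597
f(18) = f(17) + f(16) = 1597 + 987 = 2584
f(19) = f(18) + f(17) = 2584 + 1597 = 4181

4181


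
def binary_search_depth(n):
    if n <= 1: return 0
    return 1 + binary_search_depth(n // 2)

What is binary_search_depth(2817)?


2817 / 2 = 1408
1408 / 2 = 704
704 / 2 = 352
352 / 2 = 176
176 / 2 = 88
88 / 2 = 44
44 / 2 = 22
22 / 2 = 11
11 / 2 = 5
5 / 2 = 2
2 / 2 = 1
Reached 1 after 11 halvings

11


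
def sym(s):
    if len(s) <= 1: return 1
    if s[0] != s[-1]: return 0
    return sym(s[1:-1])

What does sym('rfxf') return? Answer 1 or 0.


sym('rfxf'): s[0]='r' != s[-1]='f' -> return 0
Result: 0 (not a palindrome)

0


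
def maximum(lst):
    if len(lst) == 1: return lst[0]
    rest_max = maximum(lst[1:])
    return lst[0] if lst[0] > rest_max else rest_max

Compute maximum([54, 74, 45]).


maximum([54, 74, 45]): compare 54 with maximum([74, 45])
maximum([74, 45]): compare 74 with maximum([45])
maximum([45]) = 45  (base case)
Compare 74 with 45 -> 74
Compare 54 with 74 -> 74

74


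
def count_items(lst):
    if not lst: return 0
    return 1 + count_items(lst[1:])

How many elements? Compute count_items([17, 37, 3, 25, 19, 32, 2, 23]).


count_items([17, 37, 3, 25, 19, 32, 2, 23]) = 1 + count_items([37, 3, 25, 19, 32, 2, 23])
count_items([37, 3, 25, 19, 32, 2, 23]) = 1 + count_items([3, 25, 19, 32, 2, 23])
count_items([3, 25, 19, 32, 2, 23]) = 1 + count_items([25, 19, 32, 2, 23])
count_items([25, 19, 32, 2, 23]) = 1 + count_items([19, 32, 2, 23])
count_items([19, 32, 2, 23]) = 1 + count_items([32, 2, 23])
count_items([32, 2, 23]) = 1 + count_items([2, 23])
count_items([2, 23]) = 1 + count_items([23])
count_items([23]) = 1 + count_items([])
count_items([]) = 0  (base case)
Unwinding: 1 + 1 + 1 + 1 + 1 + 1 + 1 + 1 + 0 = 8

8


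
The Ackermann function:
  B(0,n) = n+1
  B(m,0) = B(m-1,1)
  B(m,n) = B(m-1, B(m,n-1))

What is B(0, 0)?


B(0, 0) = 1
Result: B(0, 0) = 1

1


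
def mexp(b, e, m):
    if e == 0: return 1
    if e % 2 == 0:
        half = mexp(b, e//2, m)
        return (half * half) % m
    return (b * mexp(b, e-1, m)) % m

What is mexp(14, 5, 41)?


mexp(14, 5, 41): e is odd, compute mexp(14, 4, 41)
  mexp(14, 4, 41): e is even, compute mexp(14, 2, 41)
    mexp(14, 2, 41): e is even, compute mexp(14, 1, 41)
      mexp(14, 1, 41): e is odd, compute mexp(14, 0, 41)
        mexp(14, 0, 41) = 1
      (14 * 1) % 41 = 14
    half=14, (14*14) % 41 = 32
  half=32, (32*32) % 41 = 40
(14 * 40) % 41 = 27

27


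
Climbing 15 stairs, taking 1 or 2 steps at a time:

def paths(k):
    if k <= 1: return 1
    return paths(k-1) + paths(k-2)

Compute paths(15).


Building up from base cases:
paths(0) = 1
paths(1) = 1
paths(2) = paths(1) + paths(0) = 1 + 1 = 2
paths(3) = paths(2) + paths(1) = 2 + 1 = 3
paths(4) = paths(3) + paths(2) = 3 + 2 = 5
paths(5) = paths(4) + paths(3) = 5 + 3 = 8
paths(6) = paths(5) + paths(4) = 8 + 5 = 13
paths(7) = paths(6) + paths(5) = 13 + 8 = 21
paths(8) = paths(7) + paths(6) = 21 + 13 = 34
paths(9) = paths(8) + paths(7) = 34 + 21 = 55
paths(10) = paths(9) + paths(8) = 55 + 34 = 89
paths(11) = paths(10) + paths(9) = 89 + 55 = 144
paths(12) = paths(11) + paths(10) = 144 + 89 = 233
paths(13) = paths(12) + paths(11) = 233 + 144 = 377
paths(14) = paths(13) + paths(12) = 377 + 233 = 610
paths(15) = paths(14) + paths(13) = 610 + 377 = 987

987


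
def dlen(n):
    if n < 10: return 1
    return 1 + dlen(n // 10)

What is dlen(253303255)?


dlen(253303255) = 1 + dlen(25330325)
dlen(25330325) = 1 + dlen(2533032)
dlen(2533032) = 1 + dlen(253303)
dlen(253303) = 1 + dlen(25330)
dlen(25330) = 1 + dlen(2533)
dlen(2533) = 1 + dlen(253)
dlen(253) = 1 + dlen(25)
dlen(25) = 1 + dlen(2)
dlen(2) = 1  (base case: 2 < 10)
Unwinding: 1 + 1 + 1 + 1 + 1 + 1 + 1 + 1 + 1 = 9

9


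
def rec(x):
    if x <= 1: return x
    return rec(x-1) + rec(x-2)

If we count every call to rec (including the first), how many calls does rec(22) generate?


Let C(n) = total calls for rec(n)
C(0) = 1, C(1) = 1
C(2) = 1 + C(1) + C(0) = 1 + 1 + 1 = 3
C(3) = 1 + C(2) + C(1) = 1 + 3 + 1 = 5
C(4) = 1 + C(3) + C(2) = 1 + 5 + 3 = 9
C(5) = 1 + C(4) + C(3) = 1 + 9 + 5 = 15
C(6) = 1 + C(5) + C(4) = 1 + 15 + 9 = 25
C(7) = 1 + C(6) + C(5) = 1 + 25 + 15 = 41
C(8) = 1 + C(7) + C(6) = 1 + 41 + 25 = 67
C(9) = 1 + C(8) + C(7) = 1 + 67 + 41 = 109
C(10) = 1 + C(9) + C(8) = 1 + 109 + 67 = 177
C(11) = 1 + C(10) + C(9) = 1 + 177 + 109 = 287
C(12) = 1 + C(11) + C(10) = 1 + 287 + 177 = 465
C(13) = 1 + C(12) + C(11) = 1 + 465 + 287 = 753
C(14) = 1 + C(13) + C(12) = 1 + 753 + 465 = 1219
C(15) = 1 + C(14) + C(13) = 1 + 1219 + 753 = 1973
C(16) = 1 + C(15) + C(14) = 1 + 1973 + 1219 = 3193
C(17) = 1 + C(16) + C(15) = 1 + 3193 + 1973 = 5167
C(18) = 1 + C(17) + C(16) = 1 + 5167 + 3193 = 8361
C(19) = 1 + C(18) + C(17) = 1 + 8361 + 5167 = 13529
C(20) = 1 + C(19) + C(18) = 1 + 13529 + 8361 = 21891
C(21) = 1 + C(20) + C(19) = 1 + 21891 + 13529 = 35421
C(22) = 1 + C(21) + C(20) = 1 + 35421 + 21891 = 57313

57313


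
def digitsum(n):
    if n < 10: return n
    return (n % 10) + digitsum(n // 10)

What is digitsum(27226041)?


digitsum(27226041) = 1 + digitsum(2722604)
digitsum(2722604) = 4 + digitsum(272260)
digitsum(272260) = 0 + digitsum(27226)
digitsum(27226) = 6 + digitsum(2722)
digitsum(2722) = 2 + digitsum(272)
digitsum(272) = 2 + digitsum(27)
digitsum(27) = 7 + digitsum(2)
digitsum(2) = 2  (base case)
Total: 1 + 4 + 0 + 6 + 2 + 2 + 7 + 2 = 24

24


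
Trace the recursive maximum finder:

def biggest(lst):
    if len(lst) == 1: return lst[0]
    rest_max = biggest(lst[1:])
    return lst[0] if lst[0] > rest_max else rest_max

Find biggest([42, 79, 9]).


biggest([42, 79, 9]): compare 42 with biggest([79, 9])
biggest([79, 9]): compare 79 with biggest([9])
biggest([9]) = 9  (base case)
Compare 79 with 9 -> 79
Compare 42 with 79 -> 79

79


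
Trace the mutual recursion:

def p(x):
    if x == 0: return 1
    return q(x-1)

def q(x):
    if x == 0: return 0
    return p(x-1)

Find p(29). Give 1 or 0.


p(29) = q(28)
q(28) = p(27)
p(27) = q(26)
q(26) = p(25)
p(25) = q(24)
q(24) = p(23)
p(23) = q(22)
q(22) = p(21)
p(21) = q(20)
q(20) = p(19)
p(19) = q(18)
q(18) = p(17)
p(17) = q(16)
q(16) = p(15)
p(15) = q(14)
q(14) = p(13)
p(13) = q(12)
q(12) = p(11)
p(11) = q(10)
q(10) = p(9)
p(9) = q(8)
q(8) = p(7)
p(7) = q(6)
q(6) = p(5)
p(5) = q(4)
q(4) = p(3)
p(3) = q(2)
q(2) = p(1)
p(1) = q(0)
q(0) = 0  (base case)
Result: 0

0
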